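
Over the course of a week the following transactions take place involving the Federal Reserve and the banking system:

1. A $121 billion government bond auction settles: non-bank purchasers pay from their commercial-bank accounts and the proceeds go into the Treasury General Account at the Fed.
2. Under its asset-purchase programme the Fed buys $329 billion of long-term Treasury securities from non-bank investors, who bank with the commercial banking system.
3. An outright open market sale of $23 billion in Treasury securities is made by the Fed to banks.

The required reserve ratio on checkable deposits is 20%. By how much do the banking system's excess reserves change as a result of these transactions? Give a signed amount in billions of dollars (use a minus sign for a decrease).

+$143.4 billion

Government account inflow $121 billion: reserves −$121B, deposits −$121B.
Asset purchase (from non-banks) $329 billion: reserves +$329B, deposits +$329B.
OMO sale (to banks) $23 billion: reserves −$23B, deposits 0.
Totals: Δreserves = +$185B, Δdeposits = +$208B.
Δrequired reserves = 20% × +$208B = +$41.6B.
Δexcess reserves = Δreserves − Δrequired = +$185B − (+$41.6B) = +$143.4 billion.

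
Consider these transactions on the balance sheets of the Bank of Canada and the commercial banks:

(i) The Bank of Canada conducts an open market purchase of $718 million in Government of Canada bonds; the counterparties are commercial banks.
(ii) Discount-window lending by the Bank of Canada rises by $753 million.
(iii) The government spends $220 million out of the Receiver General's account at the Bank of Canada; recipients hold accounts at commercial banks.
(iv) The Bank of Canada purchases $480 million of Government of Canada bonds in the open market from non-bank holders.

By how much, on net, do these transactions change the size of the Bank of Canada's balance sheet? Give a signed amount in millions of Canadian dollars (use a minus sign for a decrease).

+$1951 million

OMO purchase (from banks) $718 million: a Bank of Canada asset is acquired → +$718M.
Discount-window loan $753 million: a Bank of Canada asset is acquired → +$753M.
Government spending $220 million: only the composition of liabilities changes → 0.
Asset purchase (from non-banks) $480 million: a Bank of Canada asset is acquired → +$480M.
Net: 718 + 753 + 0 + 480 = +$1951 million.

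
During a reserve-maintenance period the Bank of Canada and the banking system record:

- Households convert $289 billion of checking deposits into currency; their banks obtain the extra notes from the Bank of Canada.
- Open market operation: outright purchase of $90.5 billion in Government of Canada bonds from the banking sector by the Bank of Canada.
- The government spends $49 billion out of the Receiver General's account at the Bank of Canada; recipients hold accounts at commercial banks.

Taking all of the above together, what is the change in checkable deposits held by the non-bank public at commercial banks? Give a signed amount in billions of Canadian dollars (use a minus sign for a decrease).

-$240 billion

Currency withdrawal $289 billion: non-bank counterparties' bank balances fall → −$289B.
OMO purchase (from banks) $90.5 billion: the counterparty is a bank, so public deposits are unchanged → 0.
Government spending $49 billion: non-bank counterparties' bank balances rise → +$49B.
Net: −289 + 0 + 49 = -$240 billion.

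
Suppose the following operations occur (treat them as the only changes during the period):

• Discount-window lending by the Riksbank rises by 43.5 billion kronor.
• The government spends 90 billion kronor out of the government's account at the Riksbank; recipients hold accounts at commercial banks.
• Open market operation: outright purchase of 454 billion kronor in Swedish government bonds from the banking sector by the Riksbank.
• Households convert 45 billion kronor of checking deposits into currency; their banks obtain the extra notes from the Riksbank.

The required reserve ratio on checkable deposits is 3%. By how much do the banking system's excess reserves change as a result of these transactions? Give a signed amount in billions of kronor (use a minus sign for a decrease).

Discount-window loan 43.5 billion kronor: reserves +43.5B, deposits 0.
Government spending 90 billion kronor: reserves +90B, deposits +90B.
OMO purchase (from banks) 454 billion kronor: reserves +454B, deposits 0.
Currency withdrawal 45 billion kronor: reserves −45B, deposits −45B.
Totals: Δreserves = +542.5B, Δdeposits = +45B.
Δrequired reserves = 3% × +45B = +1.35B.
Δexcess reserves = Δreserves − Δrequired = +542.5B − (+1.35B) = +541.15 billion.

+541.15 billion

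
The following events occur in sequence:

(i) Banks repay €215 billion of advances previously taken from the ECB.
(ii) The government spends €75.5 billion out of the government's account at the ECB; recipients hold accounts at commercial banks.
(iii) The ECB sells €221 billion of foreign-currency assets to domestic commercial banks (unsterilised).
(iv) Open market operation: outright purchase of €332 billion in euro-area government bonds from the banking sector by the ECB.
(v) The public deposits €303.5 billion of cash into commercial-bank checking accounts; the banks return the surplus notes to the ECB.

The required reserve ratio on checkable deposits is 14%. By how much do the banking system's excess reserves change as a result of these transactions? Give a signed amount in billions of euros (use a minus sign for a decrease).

Discount-window repayment €215 billion: reserves −€215B, deposits 0.
Government spending €75.5 billion: reserves +€75.5B, deposits +€75.5B.
FX sale €221 billion: reserves −€221B, deposits 0.
OMO purchase (from banks) €332 billion: reserves +€332B, deposits 0.
Currency deposit €303.5 billion: reserves +€303.5B, deposits +€303.5B.
Totals: Δreserves = +€275B, Δdeposits = +€379B.
Δrequired reserves = 14% × +€379B = +€53.06B.
Δexcess reserves = Δreserves − Δrequired = +€275B − (+€53.06B) = +€221.94 billion.

+€221.94 billion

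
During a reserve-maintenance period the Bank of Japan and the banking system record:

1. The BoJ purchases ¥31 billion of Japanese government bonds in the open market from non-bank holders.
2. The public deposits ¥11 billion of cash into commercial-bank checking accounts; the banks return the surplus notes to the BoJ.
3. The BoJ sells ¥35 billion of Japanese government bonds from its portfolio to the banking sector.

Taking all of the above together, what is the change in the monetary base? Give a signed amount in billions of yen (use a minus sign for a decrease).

Asset purchase (from non-banks) ¥31 billion: BoJ balance sheet expands → +¥31B.
Currency deposit ¥11 billion: just a shift between currency and reserves — both are base money → 0.
OMO sale (to banks) ¥35 billion: BoJ balance sheet contracts → −¥35B.
Net: 31 + 0 − 35 = -¥4 billion.

-¥4 billion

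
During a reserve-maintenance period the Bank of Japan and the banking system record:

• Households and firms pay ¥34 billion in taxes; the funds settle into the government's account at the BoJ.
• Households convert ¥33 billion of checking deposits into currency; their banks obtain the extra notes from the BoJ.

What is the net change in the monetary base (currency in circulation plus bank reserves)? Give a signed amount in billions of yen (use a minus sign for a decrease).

BoJ balance sheet:
  Assets:      no change
  Liabilities: Bank reserves −¥67B, Currency in circulation +¥33B, Government deposits +¥34B
Commercial banking system:
  Assets:      Reserves at CB −¥67B
  Liabilities: Checkable deposits −¥67B
Monetary base = currency + reserves: +¥33B + (−¥67B) = -¥34 billion.

-¥34 billion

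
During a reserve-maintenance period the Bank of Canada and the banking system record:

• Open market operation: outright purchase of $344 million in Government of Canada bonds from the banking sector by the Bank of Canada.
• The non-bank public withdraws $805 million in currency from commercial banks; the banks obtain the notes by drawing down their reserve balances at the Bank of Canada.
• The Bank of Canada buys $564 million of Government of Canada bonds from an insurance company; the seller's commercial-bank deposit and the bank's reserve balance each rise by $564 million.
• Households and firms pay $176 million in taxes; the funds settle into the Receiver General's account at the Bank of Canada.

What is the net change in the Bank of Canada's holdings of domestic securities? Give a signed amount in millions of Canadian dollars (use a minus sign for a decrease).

OMO purchase (from banks) $344 million: securities added to the Bank of Canada's portfolio → +$344M.
Currency withdrawal $805 million: the Bank of Canada's securities portfolio is untouched → 0.
Asset purchase (from non-banks) $564 million: securities added to the Bank of Canada's portfolio → +$564M.
Government account inflow $176 million: the Bank of Canada's securities portfolio is untouched → 0.
Net: 344 + 0 + 564 + 0 = +$908 million.

+$908 million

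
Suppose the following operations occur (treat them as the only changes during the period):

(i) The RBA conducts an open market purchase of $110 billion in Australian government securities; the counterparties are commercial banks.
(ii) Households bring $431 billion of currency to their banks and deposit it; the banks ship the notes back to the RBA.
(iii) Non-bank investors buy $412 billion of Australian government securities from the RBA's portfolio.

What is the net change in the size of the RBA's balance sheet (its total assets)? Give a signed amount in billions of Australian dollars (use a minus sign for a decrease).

-$302 billion

OMO purchase (from banks) $110 billion: an RBA asset is acquired → +$110B.
Currency deposit $431 billion: only the composition of liabilities changes → 0.
Asset sale (to non-banks) $412 billion: an RBA asset is shed → −$412B.
Net: 110 + 0 − 412 = -$302 billion.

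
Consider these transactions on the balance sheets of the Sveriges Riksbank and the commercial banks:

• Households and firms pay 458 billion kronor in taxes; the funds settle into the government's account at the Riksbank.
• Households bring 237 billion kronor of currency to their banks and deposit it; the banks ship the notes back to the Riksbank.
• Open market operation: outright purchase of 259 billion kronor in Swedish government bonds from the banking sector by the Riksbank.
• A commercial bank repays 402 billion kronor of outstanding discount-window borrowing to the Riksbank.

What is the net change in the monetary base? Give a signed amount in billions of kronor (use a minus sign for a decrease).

-601 billion

Riksbank balance sheet:
  Assets:      Securities +259B, Loans to banks −402B
  Liabilities: Bank reserves −364B, Currency in circulation −237B, Government deposits +458B
Commercial banking system:
  Assets:      Reserves at CB −364B, Securities −259B
  Liabilities: Checkable deposits −221B, Borrowings from CB −402B
Monetary base = currency + reserves: −237B + (−364B) = -601 billion.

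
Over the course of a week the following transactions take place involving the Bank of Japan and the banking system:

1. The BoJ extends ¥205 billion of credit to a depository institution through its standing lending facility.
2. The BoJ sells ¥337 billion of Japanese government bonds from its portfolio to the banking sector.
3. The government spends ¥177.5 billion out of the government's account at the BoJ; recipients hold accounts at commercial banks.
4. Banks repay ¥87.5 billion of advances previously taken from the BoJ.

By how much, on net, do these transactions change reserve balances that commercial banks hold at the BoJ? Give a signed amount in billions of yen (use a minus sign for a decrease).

Discount-window loan ¥205 billion: the loan is credited to the bank's reserve account → +¥205B.
OMO sale (to banks) ¥337 billion: the buying banks pay out of their reserve balances → −¥337B.
Government spending ¥177.5 billion: government payments flow into bank reserve accounts → +¥177.5B.
Discount-window repayment ¥87.5 billion: repayment is debited from reserves → −¥87.5B.
Net: 205 − 337 + 177.5 − 87.5 = -¥42 billion.

-¥42 billion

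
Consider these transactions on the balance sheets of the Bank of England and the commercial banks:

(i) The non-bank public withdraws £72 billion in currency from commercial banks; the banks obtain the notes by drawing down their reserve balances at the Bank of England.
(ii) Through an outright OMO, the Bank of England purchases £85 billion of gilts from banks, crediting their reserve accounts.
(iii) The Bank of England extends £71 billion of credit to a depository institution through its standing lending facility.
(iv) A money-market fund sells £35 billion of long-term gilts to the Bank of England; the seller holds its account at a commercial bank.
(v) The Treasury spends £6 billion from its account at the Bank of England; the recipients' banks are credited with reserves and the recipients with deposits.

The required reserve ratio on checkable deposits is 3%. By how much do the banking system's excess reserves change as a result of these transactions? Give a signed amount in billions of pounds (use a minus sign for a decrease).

Currency withdrawal £72 billion: reserves −£72B, deposits −£72B.
OMO purchase (from banks) £85 billion: reserves +£85B, deposits 0.
Discount-window loan £71 billion: reserves +£71B, deposits 0.
Asset purchase (from non-banks) £35 billion: reserves +£35B, deposits +£35B.
Government spending £6 billion: reserves +£6B, deposits +£6B.
Totals: Δreserves = +£125B, Δdeposits = −£31B.
Δrequired reserves = 3% × −£31B = −£0.93B.
Δexcess reserves = Δreserves − Δrequired = +£125B − (−£0.93B) = +£125.93 billion.

+£125.93 billion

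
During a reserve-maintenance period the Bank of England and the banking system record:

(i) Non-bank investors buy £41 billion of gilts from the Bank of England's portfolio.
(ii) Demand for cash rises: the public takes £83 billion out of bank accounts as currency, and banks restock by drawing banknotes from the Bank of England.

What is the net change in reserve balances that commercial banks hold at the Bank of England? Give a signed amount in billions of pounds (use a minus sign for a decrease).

Asset sale (to non-banks) £41 billion: the non-bank buyers' banks settle from reserves → −£41B.
Currency withdrawal £83 billion: banks swap reserves for currency → −£83B.
Net: −41 − 83 = -£124 billion.

-£124 billion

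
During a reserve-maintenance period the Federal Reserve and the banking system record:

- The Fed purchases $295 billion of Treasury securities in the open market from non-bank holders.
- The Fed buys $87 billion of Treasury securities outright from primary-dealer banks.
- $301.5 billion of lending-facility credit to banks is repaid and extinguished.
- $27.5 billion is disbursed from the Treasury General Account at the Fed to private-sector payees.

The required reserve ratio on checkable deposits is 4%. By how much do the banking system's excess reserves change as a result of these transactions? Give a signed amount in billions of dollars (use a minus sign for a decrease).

+$95.1 billion

Asset purchase (from non-banks) $295 billion: reserves +$295B, deposits +$295B.
OMO purchase (from banks) $87 billion: reserves +$87B, deposits 0.
Discount-window repayment $301.5 billion: reserves −$301.5B, deposits 0.
Government spending $27.5 billion: reserves +$27.5B, deposits +$27.5B.
Totals: Δreserves = +$108B, Δdeposits = +$322.5B.
Δrequired reserves = 4% × +$322.5B = +$12.9B.
Δexcess reserves = Δreserves − Δrequired = +$108B − (+$12.9B) = +$95.1 billion.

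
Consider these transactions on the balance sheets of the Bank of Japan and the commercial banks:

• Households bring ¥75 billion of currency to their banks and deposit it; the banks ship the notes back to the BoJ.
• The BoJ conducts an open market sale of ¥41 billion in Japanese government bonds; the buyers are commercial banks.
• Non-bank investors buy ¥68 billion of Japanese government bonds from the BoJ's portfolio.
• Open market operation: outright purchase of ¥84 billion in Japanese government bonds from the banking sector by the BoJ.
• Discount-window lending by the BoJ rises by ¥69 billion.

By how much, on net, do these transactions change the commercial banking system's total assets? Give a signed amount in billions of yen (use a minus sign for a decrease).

Currency deposit ¥75 billion: bank balance sheets expand → +¥75B.
OMO sale (to banks) ¥41 billion: just an asset swap on bank balance sheets → 0.
Asset sale (to non-banks) ¥68 billion: bank balance sheets shrink → −¥68B.
OMO purchase (from banks) ¥84 billion: just an asset swap on bank balance sheets → 0.
Discount-window loan ¥69 billion: bank balance sheets expand → +¥69B.
Net: 75 + 0 − 68 + 0 + 69 = +¥76 billion.

+¥76 billion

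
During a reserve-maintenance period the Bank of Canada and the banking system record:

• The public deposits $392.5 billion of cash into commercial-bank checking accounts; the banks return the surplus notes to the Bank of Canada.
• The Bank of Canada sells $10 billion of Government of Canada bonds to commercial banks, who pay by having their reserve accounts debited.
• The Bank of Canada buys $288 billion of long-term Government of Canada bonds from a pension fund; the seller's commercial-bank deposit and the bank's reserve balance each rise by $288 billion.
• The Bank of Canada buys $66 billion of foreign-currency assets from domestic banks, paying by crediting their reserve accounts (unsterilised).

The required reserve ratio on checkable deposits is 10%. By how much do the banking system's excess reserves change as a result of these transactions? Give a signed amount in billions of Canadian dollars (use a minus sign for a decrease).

Currency deposit $392.5 billion: reserves +$392.5B, deposits +$392.5B.
OMO sale (to banks) $10 billion: reserves −$10B, deposits 0.
Asset purchase (from non-banks) $288 billion: reserves +$288B, deposits +$288B.
FX purchase $66 billion: reserves +$66B, deposits 0.
Totals: Δreserves = +$736.5B, Δdeposits = +$680.5B.
Δrequired reserves = 10% × +$680.5B = +$68.05B.
Δexcess reserves = Δreserves − Δrequired = +$736.5B − (+$68.05B) = +$668.45 billion.

+$668.45 billion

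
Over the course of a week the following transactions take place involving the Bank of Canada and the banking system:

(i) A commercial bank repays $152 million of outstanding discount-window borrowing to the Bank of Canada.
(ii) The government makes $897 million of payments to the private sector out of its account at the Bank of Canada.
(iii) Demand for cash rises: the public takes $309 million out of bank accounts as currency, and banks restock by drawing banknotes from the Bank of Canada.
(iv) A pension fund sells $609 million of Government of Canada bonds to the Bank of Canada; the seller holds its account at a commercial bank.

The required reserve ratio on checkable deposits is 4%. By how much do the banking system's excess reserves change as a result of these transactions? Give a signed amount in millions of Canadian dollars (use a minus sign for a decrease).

+$997.12 million

Discount-window repayment $152 million: reserves −$152M, deposits 0.
Government spending $897 million: reserves +$897M, deposits +$897M.
Currency withdrawal $309 million: reserves −$309M, deposits −$309M.
Asset purchase (from non-banks) $609 million: reserves +$609M, deposits +$609M.
Totals: Δreserves = +$1045M, Δdeposits = +$1197M.
Δrequired reserves = 4% × +$1197M = +$47.88M.
Δexcess reserves = Δreserves − Δrequired = +$1045M − (+$47.88M) = +$997.12 million.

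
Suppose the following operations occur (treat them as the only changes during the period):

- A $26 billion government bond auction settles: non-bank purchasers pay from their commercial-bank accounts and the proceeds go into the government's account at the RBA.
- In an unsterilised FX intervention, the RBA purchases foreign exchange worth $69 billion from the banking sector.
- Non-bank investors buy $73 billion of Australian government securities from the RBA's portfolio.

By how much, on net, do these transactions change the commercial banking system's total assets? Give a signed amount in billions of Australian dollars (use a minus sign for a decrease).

Government account inflow $26 billion: bank balance sheets shrink → −$26B.
FX purchase $69 billion: just an asset swap on bank balance sheets → 0.
Asset sale (to non-banks) $73 billion: bank balance sheets shrink → −$73B.
Net: −26 + 0 − 73 = -$99 billion.

-$99 billion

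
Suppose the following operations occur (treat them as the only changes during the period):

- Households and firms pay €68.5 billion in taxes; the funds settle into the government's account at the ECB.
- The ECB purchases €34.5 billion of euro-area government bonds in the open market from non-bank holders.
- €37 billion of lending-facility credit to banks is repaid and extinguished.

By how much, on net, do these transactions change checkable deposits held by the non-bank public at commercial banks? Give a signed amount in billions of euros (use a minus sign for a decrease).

Government account inflow €68.5 billion: non-bank counterparties' bank balances fall → −€68.5B.
Asset purchase (from non-banks) €34.5 billion: non-bank counterparties' bank balances rise → +€34.5B.
Discount-window repayment €37 billion: the counterparty is a bank, so public deposits are unchanged → 0.
Net: −68.5 + 34.5 + 0 = -€34 billion.

-€34 billion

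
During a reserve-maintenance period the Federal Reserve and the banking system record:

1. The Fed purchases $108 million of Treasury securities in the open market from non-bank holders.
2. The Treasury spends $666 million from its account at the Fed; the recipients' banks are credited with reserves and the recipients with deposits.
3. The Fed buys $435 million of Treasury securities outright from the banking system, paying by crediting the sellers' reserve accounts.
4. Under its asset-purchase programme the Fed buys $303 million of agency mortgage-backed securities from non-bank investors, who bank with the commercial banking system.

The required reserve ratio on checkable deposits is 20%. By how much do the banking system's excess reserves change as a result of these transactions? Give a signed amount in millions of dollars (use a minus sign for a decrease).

Asset purchase (from non-banks) $108 million: reserves +$108M, deposits +$108M.
Government spending $666 million: reserves +$666M, deposits +$666M.
OMO purchase (from banks) $435 million: reserves +$435M, deposits 0.
Asset purchase (from non-banks) $303 million: reserves +$303M, deposits +$303M.
Totals: Δreserves = +$1512M, Δdeposits = +$1077M.
Δrequired reserves = 20% × +$1077M = +$215.4M.
Δexcess reserves = Δreserves − Δrequired = +$1512M − (+$215.4M) = +$1296.6 million.

+$1296.6 million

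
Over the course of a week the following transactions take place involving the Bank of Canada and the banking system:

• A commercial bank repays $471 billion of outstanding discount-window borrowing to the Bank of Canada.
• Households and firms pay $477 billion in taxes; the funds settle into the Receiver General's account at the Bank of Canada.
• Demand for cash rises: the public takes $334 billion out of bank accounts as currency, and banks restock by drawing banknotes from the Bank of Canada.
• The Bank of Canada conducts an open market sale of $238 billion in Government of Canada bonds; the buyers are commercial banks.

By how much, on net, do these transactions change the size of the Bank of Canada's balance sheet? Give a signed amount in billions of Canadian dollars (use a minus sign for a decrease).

-$709 billion

Bank of Canada balance sheet:
  Assets:      Securities −$238B, Loans to banks −$471B
  Liabilities: Bank reserves −$1520B, Currency in circulation +$334B, Government deposits +$477B
Commercial banking system:
  Assets:      Reserves at CB −$1520B, Securities +$238B
  Liabilities: Checkable deposits −$811B, Borrowings from CB −$471B
Change in total Bank of Canada assets = -$709 billion.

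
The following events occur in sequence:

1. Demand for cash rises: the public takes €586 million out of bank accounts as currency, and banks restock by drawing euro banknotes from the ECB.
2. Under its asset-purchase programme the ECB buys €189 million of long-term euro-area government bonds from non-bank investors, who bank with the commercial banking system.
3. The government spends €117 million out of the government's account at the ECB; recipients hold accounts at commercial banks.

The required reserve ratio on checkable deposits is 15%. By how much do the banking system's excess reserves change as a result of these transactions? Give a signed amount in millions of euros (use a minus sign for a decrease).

Currency withdrawal €586 million: reserves −€586M, deposits −€586M.
Asset purchase (from non-banks) €189 million: reserves +€189M, deposits +€189M.
Government spending €117 million: reserves +€117M, deposits +€117M.
Totals: Δreserves = −€280M, Δdeposits = −€280M.
Δrequired reserves = 15% × −€280M = −€42M.
Δexcess reserves = Δreserves − Δrequired = −€280M − (−€42M) = -€238 million.

-€238 million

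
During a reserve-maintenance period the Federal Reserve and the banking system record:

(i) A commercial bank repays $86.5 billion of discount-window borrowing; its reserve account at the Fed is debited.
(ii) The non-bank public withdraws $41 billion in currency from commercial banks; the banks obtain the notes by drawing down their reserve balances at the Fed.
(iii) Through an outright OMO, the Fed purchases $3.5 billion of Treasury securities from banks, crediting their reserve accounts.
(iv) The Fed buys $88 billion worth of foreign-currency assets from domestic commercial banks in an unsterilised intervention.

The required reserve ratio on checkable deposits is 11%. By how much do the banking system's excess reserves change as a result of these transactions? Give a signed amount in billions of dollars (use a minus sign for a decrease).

-$31.49 billion

Discount-window repayment $86.5 billion: reserves −$86.5B, deposits 0.
Currency withdrawal $41 billion: reserves −$41B, deposits −$41B.
OMO purchase (from banks) $3.5 billion: reserves +$3.5B, deposits 0.
FX purchase $88 billion: reserves +$88B, deposits 0.
Totals: Δreserves = −$36B, Δdeposits = −$41B.
Δrequired reserves = 11% × −$41B = −$4.51B.
Δexcess reserves = Δreserves − Δrequired = −$36B − (−$4.51B) = -$31.49 billion.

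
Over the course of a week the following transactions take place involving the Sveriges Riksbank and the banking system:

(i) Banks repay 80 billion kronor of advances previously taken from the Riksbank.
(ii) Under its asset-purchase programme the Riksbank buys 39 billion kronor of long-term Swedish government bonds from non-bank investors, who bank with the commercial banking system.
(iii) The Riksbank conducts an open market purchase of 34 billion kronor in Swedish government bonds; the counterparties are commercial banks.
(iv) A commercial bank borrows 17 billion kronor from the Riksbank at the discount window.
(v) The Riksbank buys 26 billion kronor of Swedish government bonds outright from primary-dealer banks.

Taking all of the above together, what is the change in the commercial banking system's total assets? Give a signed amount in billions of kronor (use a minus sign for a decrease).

Discount-window repayment 80 billion kronor: bank balance sheets shrink → −80B.
Asset purchase (from non-banks) 39 billion kronor: bank balance sheets expand → +39B.
OMO purchase (from banks) 34 billion kronor: just an asset swap on bank balance sheets → 0.
Discount-window loan 17 billion kronor: bank balance sheets expand → +17B.
OMO purchase (from banks) 26 billion kronor: just an asset swap on bank balance sheets → 0.
Net: −80 + 39 + 0 + 17 + 0 = -24 billion.

-24 billion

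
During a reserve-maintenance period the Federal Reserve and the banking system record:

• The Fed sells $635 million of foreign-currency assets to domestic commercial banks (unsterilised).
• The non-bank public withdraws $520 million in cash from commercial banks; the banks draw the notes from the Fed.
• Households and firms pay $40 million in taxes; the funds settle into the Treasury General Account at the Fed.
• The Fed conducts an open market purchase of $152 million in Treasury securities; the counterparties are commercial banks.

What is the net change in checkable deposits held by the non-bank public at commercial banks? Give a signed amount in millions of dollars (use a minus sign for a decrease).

FX sale $635 million: the counterparty is a bank, so public deposits are unchanged → 0.
Currency withdrawal $520 million: non-bank counterparties' bank balances fall → −$520M.
Government account inflow $40 million: non-bank counterparties' bank balances fall → −$40M.
OMO purchase (from banks) $152 million: the counterparty is a bank, so public deposits are unchanged → 0.
Net: 0 − 520 − 40 + 0 = -$560 million.

-$560 million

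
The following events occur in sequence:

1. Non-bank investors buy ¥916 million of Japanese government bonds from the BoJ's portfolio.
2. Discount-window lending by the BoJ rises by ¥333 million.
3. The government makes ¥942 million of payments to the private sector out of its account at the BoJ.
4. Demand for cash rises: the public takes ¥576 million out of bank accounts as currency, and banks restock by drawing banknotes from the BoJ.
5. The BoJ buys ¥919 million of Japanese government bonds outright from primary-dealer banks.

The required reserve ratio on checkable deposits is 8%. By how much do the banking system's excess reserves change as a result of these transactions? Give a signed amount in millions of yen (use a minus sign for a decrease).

Asset sale (to non-banks) ¥916 million: reserves −¥916M, deposits −¥916M.
Discount-window loan ¥333 million: reserves +¥333M, deposits 0.
Government spending ¥942 million: reserves +¥942M, deposits +¥942M.
Currency withdrawal ¥576 million: reserves −¥576M, deposits −¥576M.
OMO purchase (from banks) ¥919 million: reserves +¥919M, deposits 0.
Totals: Δreserves = +¥702M, Δdeposits = −¥550M.
Δrequired reserves = 8% × −¥550M = −¥44M.
Δexcess reserves = Δreserves − Δrequired = +¥702M − (−¥44M) = +¥746 million.

+¥746 million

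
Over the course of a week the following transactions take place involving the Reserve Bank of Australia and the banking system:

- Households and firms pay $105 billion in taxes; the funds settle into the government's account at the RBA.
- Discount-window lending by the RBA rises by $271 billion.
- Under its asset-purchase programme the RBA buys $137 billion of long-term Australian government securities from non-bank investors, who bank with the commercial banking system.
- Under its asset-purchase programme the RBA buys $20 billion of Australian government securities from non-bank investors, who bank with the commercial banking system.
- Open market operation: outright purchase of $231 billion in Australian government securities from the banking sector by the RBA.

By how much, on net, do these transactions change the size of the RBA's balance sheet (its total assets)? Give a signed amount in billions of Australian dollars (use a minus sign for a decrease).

Government account inflow $105 billion: only the composition of liabilities changes → 0.
Discount-window loan $271 billion: an RBA asset is acquired → +$271B.
Asset purchase (from non-banks) $137 billion: an RBA asset is acquired → +$137B.
Asset purchase (from non-banks) $20 billion: an RBA asset is acquired → +$20B.
OMO purchase (from banks) $231 billion: an RBA asset is acquired → +$231B.
Net: 0 + 271 + 137 + 20 + 231 = +$659 billion.

+$659 billion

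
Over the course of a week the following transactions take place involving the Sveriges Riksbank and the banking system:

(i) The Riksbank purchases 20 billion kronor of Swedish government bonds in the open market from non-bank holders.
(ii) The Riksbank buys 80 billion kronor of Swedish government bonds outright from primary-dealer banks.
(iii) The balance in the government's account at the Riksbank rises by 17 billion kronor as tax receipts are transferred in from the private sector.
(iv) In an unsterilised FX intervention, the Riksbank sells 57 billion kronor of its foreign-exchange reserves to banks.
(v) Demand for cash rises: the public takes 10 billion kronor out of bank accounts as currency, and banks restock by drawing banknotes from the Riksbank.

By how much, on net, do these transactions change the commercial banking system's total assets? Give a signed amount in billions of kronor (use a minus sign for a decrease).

Asset purchase (from non-banks) 20 billion kronor: bank balance sheets expand → +20B.
OMO purchase (from banks) 80 billion kronor: just an asset swap on bank balance sheets → 0.
Government account inflow 17 billion kronor: bank balance sheets shrink → −17B.
FX sale 57 billion kronor: just an asset swap on bank balance sheets → 0.
Currency withdrawal 10 billion kronor: bank balance sheets shrink → −10B.
Net: 20 + 0 − 17 + 0 − 10 = -7 billion.

-7 billion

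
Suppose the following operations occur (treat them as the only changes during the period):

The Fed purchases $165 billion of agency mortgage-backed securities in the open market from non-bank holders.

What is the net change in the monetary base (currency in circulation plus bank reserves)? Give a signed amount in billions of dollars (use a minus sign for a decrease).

+$165 billion

Fed balance sheet:
  Assets:      Securities +$165B
  Liabilities: Bank reserves +$165B
Monetary base = currency + reserves: 0 + (+$165B) = +$165 billion.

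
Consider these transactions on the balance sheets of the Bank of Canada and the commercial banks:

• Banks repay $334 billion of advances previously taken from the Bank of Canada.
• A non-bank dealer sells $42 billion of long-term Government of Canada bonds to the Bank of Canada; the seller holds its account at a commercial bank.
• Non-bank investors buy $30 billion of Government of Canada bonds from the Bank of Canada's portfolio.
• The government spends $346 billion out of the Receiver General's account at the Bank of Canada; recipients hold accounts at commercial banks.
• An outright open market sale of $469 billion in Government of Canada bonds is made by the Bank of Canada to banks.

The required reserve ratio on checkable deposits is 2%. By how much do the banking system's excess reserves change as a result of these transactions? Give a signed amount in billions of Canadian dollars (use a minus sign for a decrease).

-$452.16 billion

Discount-window repayment $334 billion: reserves −$334B, deposits 0.
Asset purchase (from non-banks) $42 billion: reserves +$42B, deposits +$42B.
Asset sale (to non-banks) $30 billion: reserves −$30B, deposits −$30B.
Government spending $346 billion: reserves +$346B, deposits +$346B.
OMO sale (to banks) $469 billion: reserves −$469B, deposits 0.
Totals: Δreserves = −$445B, Δdeposits = +$358B.
Δrequired reserves = 2% × +$358B = +$7.16B.
Δexcess reserves = Δreserves − Δrequired = −$445B − (+$7.16B) = -$452.16 billion.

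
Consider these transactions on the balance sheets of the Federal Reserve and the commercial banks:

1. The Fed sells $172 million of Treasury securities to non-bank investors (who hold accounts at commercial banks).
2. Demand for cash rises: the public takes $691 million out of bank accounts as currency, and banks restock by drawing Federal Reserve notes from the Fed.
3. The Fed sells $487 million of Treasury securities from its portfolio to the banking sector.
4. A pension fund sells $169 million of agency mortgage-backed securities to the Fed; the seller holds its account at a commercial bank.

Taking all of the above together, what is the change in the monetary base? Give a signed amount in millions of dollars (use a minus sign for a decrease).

Asset sale (to non-banks) $172 million: Fed balance sheet contracts → −$172M.
Currency withdrawal $691 million: just a shift between currency and reserves — both are base money → 0.
OMO sale (to banks) $487 million: Fed balance sheet contracts → −$487M.
Asset purchase (from non-banks) $169 million: Fed balance sheet expands → +$169M.
Net: −172 + 0 − 487 + 169 = -$490 million.

-$490 million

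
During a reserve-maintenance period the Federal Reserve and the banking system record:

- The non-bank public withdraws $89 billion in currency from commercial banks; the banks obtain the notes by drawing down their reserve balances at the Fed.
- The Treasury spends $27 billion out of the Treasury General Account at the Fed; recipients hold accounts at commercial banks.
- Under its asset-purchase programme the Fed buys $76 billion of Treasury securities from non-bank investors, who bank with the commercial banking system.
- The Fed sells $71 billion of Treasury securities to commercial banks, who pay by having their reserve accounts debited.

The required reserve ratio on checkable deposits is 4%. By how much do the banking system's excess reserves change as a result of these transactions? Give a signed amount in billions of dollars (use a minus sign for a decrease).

Currency withdrawal $89 billion: reserves −$89B, deposits −$89B.
Government spending $27 billion: reserves +$27B, deposits +$27B.
Asset purchase (from non-banks) $76 billion: reserves +$76B, deposits +$76B.
OMO sale (to banks) $71 billion: reserves −$71B, deposits 0.
Totals: Δreserves = −$57B, Δdeposits = +$14B.
Δrequired reserves = 4% × +$14B = +$0.56B.
Δexcess reserves = Δreserves − Δrequired = −$57B − (+$0.56B) = -$57.56 billion.

-$57.56 billion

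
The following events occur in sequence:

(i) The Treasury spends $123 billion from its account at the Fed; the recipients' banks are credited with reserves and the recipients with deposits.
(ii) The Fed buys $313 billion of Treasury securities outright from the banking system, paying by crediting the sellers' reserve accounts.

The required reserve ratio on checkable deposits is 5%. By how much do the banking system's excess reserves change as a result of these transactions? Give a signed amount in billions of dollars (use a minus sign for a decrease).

+$429.85 billion

Government spending $123 billion: reserves +$123B, deposits +$123B.
OMO purchase (from banks) $313 billion: reserves +$313B, deposits 0.
Totals: Δreserves = +$436B, Δdeposits = +$123B.
Δrequired reserves = 5% × +$123B = +$6.15B.
Δexcess reserves = Δreserves − Δrequired = +$436B − (+$6.15B) = +$429.85 billion.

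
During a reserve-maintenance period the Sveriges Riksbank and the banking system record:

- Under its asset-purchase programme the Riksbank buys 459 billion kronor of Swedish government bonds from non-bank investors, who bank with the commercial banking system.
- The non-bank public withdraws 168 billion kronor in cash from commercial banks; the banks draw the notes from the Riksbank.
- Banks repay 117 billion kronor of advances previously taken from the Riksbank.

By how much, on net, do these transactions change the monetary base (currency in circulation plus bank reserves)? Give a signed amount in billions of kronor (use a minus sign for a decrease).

+342 billion

Asset purchase (from non-banks) 459 billion kronor: Riksbank balance sheet expands → +459B.
Currency withdrawal 168 billion kronor: just a shift between currency and reserves — both are base money → 0.
Discount-window repayment 117 billion kronor: Riksbank balance sheet contracts → −117B.
Net: 459 + 0 − 117 = +342 billion.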